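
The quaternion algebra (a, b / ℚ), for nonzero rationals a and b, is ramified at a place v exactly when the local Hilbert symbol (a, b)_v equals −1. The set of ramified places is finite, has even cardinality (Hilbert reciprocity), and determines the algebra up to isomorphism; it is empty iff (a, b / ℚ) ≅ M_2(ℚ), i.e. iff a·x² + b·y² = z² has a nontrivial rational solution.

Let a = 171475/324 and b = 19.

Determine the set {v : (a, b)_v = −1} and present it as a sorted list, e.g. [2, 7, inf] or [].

[2, 19]

(a, b) ≡ (19, 19) mod (ℚ^×)²; places V = {2, 3, 5, 19, ∞}.
(a,b)_∞: sgn(19)=+, sgn(19)=+, so +1.
(a,b)_5: α=2, u≡1; β=0, v≡4 (mod 5); (1|5)=+1, (4|5)=+1; sign (−1)^0·+1^0·+1^2 = +1.
(a,b)_3: α=-4, u≡1; β=0, v≡1 (mod 3); (1|3)=+1, (1|3)=+1; sign (−1)^0·+1^0·+1^-4 = +1.
(a,b)_2: α=-2, β=0; u≡3, v≡3 (mod 8); ε(u)ε(v)=1·1, αω(v)=-2·1, βω(u)=0·1; sum ≡ 1  ⇒  -1.
(a,b)_19: α=3, u≡6; β=1, v≡1 (mod 19); (6|19)=+1, (1|19)=+1; sign (−1)^1·+1^1·+1^3 = -1.
Ram(19, 19) = {2, 19}; no ℚ_2-point on the conic.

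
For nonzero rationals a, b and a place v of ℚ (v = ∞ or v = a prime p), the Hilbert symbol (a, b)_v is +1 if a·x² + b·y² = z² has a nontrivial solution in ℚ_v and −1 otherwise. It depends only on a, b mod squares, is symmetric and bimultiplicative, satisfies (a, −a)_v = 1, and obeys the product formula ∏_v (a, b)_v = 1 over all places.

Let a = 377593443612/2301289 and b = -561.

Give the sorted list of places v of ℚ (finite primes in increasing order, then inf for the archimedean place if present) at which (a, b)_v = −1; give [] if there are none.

[2, 7, 11, 17]

Mod squares: a ≡ 7, b ≡ -561. Check v ∈ {∞, 2, 3, 7, 11, 17, 23, 37, 41}.
v=2: v_2(a)=2, v_2(b)=0; units ≡ 7, 7 (mod 8); ε·ε+αω+βω = 1·1+2·0+0·0 ≡ 1  ⇒  (a,b)_2 = -1.
v=∞: 7 > 0 and -561 < 0  ⇒  (a,b)_∞ = +1.
v=3: a=3^6·(≡1), b=3^1·(≡2) mod 3; (1|3)=+1, (2|3)=-1; (−1)^{6·1·1}·(+1)^1·(-1)^6 = +1.
v=7: a=7^1·(≡2), b=7^0·(≡6) mod 7; (2|7)=+1, (6|7)=-1; (−1)^{1·0·3}·(+1)^0·(-1)^1 = -1.
v=23: a=23^2·(≡7), b=23^0·(≡14) mod 23; (7|23)=-1, (14|23)=-1; (−1)^{2·0·11}·(-1)^0·(-1)^2 = +1.
v=37: a=37^-2·(≡4), b=37^0·(≡31) mod 37; (4|37)=+1, (31|37)=-1; (−1)^{-2·0·18}·(+1)^0·(-1)^-2 = +1.
v=11: a=11^2·(≡10), b=11^1·(≡4) mod 11; (10|11)=-1, (4|11)=+1; (−1)^{2·1·5}·(-1)^1·(+1)^2 = -1.
v=17: a=17^2·(≡3), b=17^1·(≡1) mod 17; (3|17)=-1, (1|17)=+1; (−1)^{2·1·8}·(-1)^1·(+1)^2 = -1.
v=41: a=41^-2·(≡35), b=41^0·(≡13) mod 41; (35|41)=-1, (13|41)=-1; (−1)^{-2·0·20}·(-1)^0·(-1)^-2 = +1.
|Ram(7, -561)| = 4, even; anisotropic at {2, 7, 11, 17}.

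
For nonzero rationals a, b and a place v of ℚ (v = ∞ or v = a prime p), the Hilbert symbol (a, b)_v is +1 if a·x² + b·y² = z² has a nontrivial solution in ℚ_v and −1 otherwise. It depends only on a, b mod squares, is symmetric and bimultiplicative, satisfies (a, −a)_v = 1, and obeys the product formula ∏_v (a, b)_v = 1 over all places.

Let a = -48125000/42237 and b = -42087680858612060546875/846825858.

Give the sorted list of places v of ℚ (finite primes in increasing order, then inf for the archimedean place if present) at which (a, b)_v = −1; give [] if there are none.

Mod squares: a ≡ -10010, b ≡ -182. Check v ∈ {∞, 2, 3, 5, 7, 11, 13, 19}.
v=7: a=7^1·(≡6), b=7^3·(≡1) mod 7; (6|7)=-1, (1|7)=+1; (−1)^{1·3·3}·(-1)^3·(+1)^1 = +1.
v=2: v_2(a)=3, v_2(b)=-1; units ≡ 3, 5 (mod 8); ε·ε+αω+βω = 1·0+3·1+-1·1 ≡ 0  ⇒  (a,b)_2 = +1.
v=11: a=11^1·(≡1), b=11^4·(≡9) mod 11; (1|11)=+1, (9|11)=+1; (−1)^{1·4·5}·(+1)^4·(+1)^1 = +1.
v=13: a=13^-1·(≡1), b=13^3·(≡10) mod 13; (1|13)=+1, (10|13)=+1; (−1)^{-1·3·6}·(+1)^3·(+1)^-1 = +1.
v=19: a=19^-2·(≡8), b=19^-6·(≡18) mod 19; (8|19)=-1, (18|19)=-1; (−1)^{-2·-6·9}·(-1)^-6·(-1)^-2 = +1.
v=3: a=3^-2·(≡1), b=3^-2·(≡1) mod 3; (1|3)=+1, (1|3)=+1; (−1)^{-2·-2·1}·(+1)^-2·(+1)^-2 = +1.
v=5: a=5^7·(≡2), b=5^18·(≡3) mod 5; (2|5)=-1, (3|5)=-1; (−1)^{7·18·2}·(-1)^18·(-1)^7 = -1.
v=∞: -10010 < 0 and -182 < 0  ⇒  (a,b)_∞ = -1.
Ram(-10010, -182) = {5, ∞}; no ℚ_5-point on the conic.

[5, inf]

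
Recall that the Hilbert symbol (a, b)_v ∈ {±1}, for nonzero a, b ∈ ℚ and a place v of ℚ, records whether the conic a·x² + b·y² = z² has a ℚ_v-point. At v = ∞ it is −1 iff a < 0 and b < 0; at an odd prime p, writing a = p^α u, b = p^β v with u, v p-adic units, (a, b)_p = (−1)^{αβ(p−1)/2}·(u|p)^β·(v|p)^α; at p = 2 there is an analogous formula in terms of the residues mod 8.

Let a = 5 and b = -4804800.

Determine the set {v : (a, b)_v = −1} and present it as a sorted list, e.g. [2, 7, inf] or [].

(a, b) ≡ (5, -3003) mod (ℚ^×)²; places V = {2, 3, 5, 7, 11, 13, ∞}.
(a,b)_11: α=0, u≡5; β=1, v≡10 (mod 11); (5|11)=+1, (10|11)=-1; sign (−1)^0·+1^1·-1^0 = +1.
(a,b)_7: α=0, u≡5; β=1, v≡6 (mod 7); (5|7)=-1, (6|7)=-1; sign (−1)^0·-1^1·-1^0 = -1.
(a,b)_3: α=0, u≡2; β=1, v≡1 (mod 3); (2|3)=-1, (1|3)=+1; sign (−1)^0·-1^1·+1^0 = -1.
(a,b)_13: α=0, u≡5; β=1, v≡3 (mod 13); (5|13)=-1, (3|13)=+1; sign (−1)^0·-1^1·+1^0 = -1.
(a,b)_2: α=0, β=6; u≡5, v≡5 (mod 8); ε(u)ε(v)=0·0, αω(v)=0·1, βω(u)=6·1; sum ≡ 0  ⇒  +1.
(a,b)_∞: sgn(5)=+, sgn(-3003)=−, so +1.
(a,b)_5: α=1, u≡1; β=2, v≡3 (mod 5); (1|5)=+1, (3|5)=-1; sign (−1)^0·+1^2·-1^1 = -1.
(5, -3003 / ℚ) ramifies at {3, 5, 7, 13}: a division algebra.

[3, 5, 7, 13]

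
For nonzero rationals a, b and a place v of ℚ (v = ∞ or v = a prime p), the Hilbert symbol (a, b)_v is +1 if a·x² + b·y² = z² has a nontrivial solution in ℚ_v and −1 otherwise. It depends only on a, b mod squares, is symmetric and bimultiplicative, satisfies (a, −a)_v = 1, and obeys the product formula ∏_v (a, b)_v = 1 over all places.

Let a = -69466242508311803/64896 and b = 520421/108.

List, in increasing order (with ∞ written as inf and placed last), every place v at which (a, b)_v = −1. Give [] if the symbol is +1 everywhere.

Mod squares: a ≡ -1218, b ≡ 12903. Check v ∈ {∞, 2, 3, 7, 11, 13, 17, 23, 29}.
v=17: a=17^4·(≡12), b=17^1·(≡5) mod 17; (12|17)=-1, (5|17)=-1; (−1)^{4·1·8}·(-1)^1·(-1)^4 = -1.
v=2: v_2(a)=-7, v_2(b)=-2; units ≡ 7, 7 (mod 8); ε·ε+αω+βω = 1·1+-7·0+-2·0 ≡ 1  ⇒  (a,b)_2 = -1.
v=11: a=11^4·(≡3), b=11^3·(≡8) mod 11; (3|11)=+1, (8|11)=-1; (−1)^{4·3·5}·(+1)^3·(-1)^4 = +1.
v=29: a=29^1·(≡13), b=29^0·(≡27) mod 29; (13|29)=+1, (27|29)=-1; (−1)^{1·0·14}·(+1)^0·(-1)^1 = -1.
v=3: a=3^-1·(≡2), b=3^-3·(≡2) mod 3; (2|3)=-1, (2|3)=-1; (−1)^{-1·-3·1}·(-1)^-3·(-1)^-1 = -1.
v=∞: -1218 < 0 and 12903 > 0  ⇒  (a,b)_∞ = +1.
v=23: a=23^4·(≡9), b=23^1·(≡4) mod 23; (9|23)=+1, (4|23)=+1; (−1)^{4·1·11}·(+1)^1·(+1)^4 = +1.
v=13: a=13^-2·(≡4), b=13^0·(≡11) mod 13; (4|13)=+1, (11|13)=-1; (−1)^{-2·0·6}·(+1)^0·(-1)^-2 = +1.
v=7: a=7^1·(≡4), b=7^0·(≡2) mod 7; (4|7)=+1, (2|7)=+1; (−1)^{1·0·3}·(+1)^0·(+1)^1 = +1.
|Ram(-1218, 12903)| = 4, even; anisotropic at {2, 3, 17, 29}.

[2, 3, 17, 29]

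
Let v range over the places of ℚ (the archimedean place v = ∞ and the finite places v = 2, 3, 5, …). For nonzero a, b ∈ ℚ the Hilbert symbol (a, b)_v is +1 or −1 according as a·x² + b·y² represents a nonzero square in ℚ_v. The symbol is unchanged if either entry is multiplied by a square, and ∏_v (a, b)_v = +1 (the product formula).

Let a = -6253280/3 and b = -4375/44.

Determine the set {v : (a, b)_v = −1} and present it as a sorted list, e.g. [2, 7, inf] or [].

[5, 7, 19, inf]

(a, b) ≡ (-9690, -77) mod (ℚ^×)²; places V = {2, 3, 5, 7, 11, 17, 19, ∞}.
(a,b)_∞: sgn(-9690)=−, sgn(-77)=−, so -1.
(a,b)_2: α=5, β=-2; u≡3, v≡3 (mod 8); ε(u)ε(v)=1·1, αω(v)=5·1, βω(u)=-2·1; sum ≡ 0  ⇒  +1.
(a,b)_17: α=1, u≡2; β=0, v≡13 (mod 17); (2|17)=+1, (13|17)=+1; sign (−1)^0·+1^0·+1^1 = +1.
(a,b)_3: α=-1, u≡1; β=0, v≡1 (mod 3); (1|3)=+1, (1|3)=+1; sign (−1)^0·+1^0·+1^-1 = +1.
(a,b)_19: α=1, u≡12; β=0, v≡15 (mod 19); (12|19)=-1, (15|19)=-1; sign (−1)^0·-1^0·-1^1 = -1.
(a,b)_5: α=1, u≡3; β=4, v≡2 (mod 5); (3|5)=-1, (2|5)=-1; sign (−1)^0·-1^4·-1^1 = -1.
(a,b)_7: α=0, u≡3; β=1, v≡6 (mod 7); (3|7)=-1, (6|7)=-1; sign (−1)^0·-1^1·-1^0 = -1.
(a,b)_11: α=2, u≡3; β=-1, v≡9 (mod 11); (3|11)=+1, (9|11)=+1; sign (−1)^0·+1^-1·+1^2 = +1.
(-9690, -77 / ℚ) ramifies at {5, 7, 19, ∞}: a division algebra.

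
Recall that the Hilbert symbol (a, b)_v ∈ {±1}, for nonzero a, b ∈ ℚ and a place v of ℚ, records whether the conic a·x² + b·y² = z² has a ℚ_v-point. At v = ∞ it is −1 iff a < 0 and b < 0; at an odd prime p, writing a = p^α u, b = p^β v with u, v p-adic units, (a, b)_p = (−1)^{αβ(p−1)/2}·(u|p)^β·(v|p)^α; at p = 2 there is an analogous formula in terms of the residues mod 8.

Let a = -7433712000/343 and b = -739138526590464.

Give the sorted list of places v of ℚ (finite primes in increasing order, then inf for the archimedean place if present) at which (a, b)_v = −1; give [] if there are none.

[13, inf]

(a, b) ≡ (-10010, -6) mod (ℚ^×)²; places V = {2, 3, 5, 7, 11, 13, 19, ∞}.
(a,b)_7: α=-3, u≡6; β=4, v≡1 (mod 7); (6|7)=-1, (1|7)=+1; sign (−1)^0·-1^4·+1^-3 = +1.
(a,b)_19: α=2, u≡10; β=0, v≡8 (mod 19); (10|19)=-1, (8|19)=-1; sign (−1)^0·-1^0·-1^2 = +1.
(a,b)_11: α=1, u≡9; β=4, v≡5 (mod 11); (9|11)=+1, (5|11)=+1; sign (−1)^0·+1^4·+1^1 = +1.
(a,b)_3: α=2, u≡1; β=5, v≡1 (mod 3); (1|3)=+1, (1|3)=+1; sign (−1)^0·+1^5·+1^2 = +1.
(a,b)_5: α=3, u≡3; β=0, v≡1 (mod 5); (3|5)=-1, (1|5)=+1; sign (−1)^0·-1^0·+1^3 = +1.
(a,b)_13: α=1, u≡9; β=2, v≡7 (mod 13); (9|13)=+1, (7|13)=-1; sign (−1)^0·+1^2·-1^1 = -1.
(a,b)_∞: sgn(-10010)=−, sgn(-6)=−, so -1.
(a,b)_2: α=7, β=9; u≡3, v≡5 (mod 8); ε(u)ε(v)=1·0, αω(v)=7·1, βω(u)=9·1; sum ≡ 0  ⇒  +1.
Ram(-10010, -6) = {13, ∞}; no ℚ_13-point on the conic.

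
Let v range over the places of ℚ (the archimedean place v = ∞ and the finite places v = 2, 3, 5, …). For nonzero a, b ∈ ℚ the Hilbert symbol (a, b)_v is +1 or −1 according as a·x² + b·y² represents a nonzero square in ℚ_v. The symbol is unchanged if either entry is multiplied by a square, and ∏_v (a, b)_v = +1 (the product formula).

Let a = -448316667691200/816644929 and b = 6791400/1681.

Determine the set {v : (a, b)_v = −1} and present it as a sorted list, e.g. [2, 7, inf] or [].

[2, 11]

Mod squares: a ≡ -3, b ≡ 154. Check v ∈ {∞, 2, 3, 5, 7, 11, 17, 41}.
v=17: a=17^-2·(≡10), b=17^0·(≡16) mod 17; (10|17)=-1, (16|17)=+1; (−1)^{-2·0·8}·(-1)^0·(+1)^-2 = +1.
v=5: a=5^2·(≡3), b=5^2·(≡1) mod 5; (3|5)=-1, (1|5)=+1; (−1)^{2·2·2}·(-1)^2·(+1)^2 = +1.
v=11: a=11^2·(≡8), b=11^1·(≡4) mod 11; (8|11)=-1, (4|11)=+1; (−1)^{2·1·5}·(-1)^1·(+1)^2 = -1.
v=7: a=7^6·(≡4), b=7^3·(≡4) mod 7; (4|7)=+1, (4|7)=+1; (−1)^{6·3·3}·(+1)^3·(+1)^6 = +1.
v=∞: -3 < 0 and 154 > 0  ⇒  (a,b)_∞ = +1.
v=2: v_2(a)=6, v_2(b)=3; units ≡ 5, 5 (mod 8); ε·ε+αω+βω = 0·0+6·1+3·1 ≡ 1  ⇒  (a,b)_2 = -1.
v=3: a=3^9·(≡2), b=3^2·(≡1) mod 3; (2|3)=-1, (1|3)=+1; (−1)^{9·2·1}·(-1)^2·(+1)^9 = +1.
v=41: a=41^-4·(≡19), b=41^-2·(≡37) mod 41; (19|41)=-1, (37|41)=+1; (−1)^{-4·-2·20}·(-1)^-2·(+1)^-4 = +1.
|Ram(-3, 154)| = 2, even; anisotropic at {2, 11}.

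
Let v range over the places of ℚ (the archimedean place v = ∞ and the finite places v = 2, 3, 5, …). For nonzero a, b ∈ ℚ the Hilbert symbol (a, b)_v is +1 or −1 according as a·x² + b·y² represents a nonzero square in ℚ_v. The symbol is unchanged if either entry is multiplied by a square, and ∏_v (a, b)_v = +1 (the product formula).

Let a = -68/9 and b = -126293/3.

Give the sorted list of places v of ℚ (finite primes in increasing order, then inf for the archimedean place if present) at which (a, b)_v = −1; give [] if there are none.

Mod squares: a ≡ -17, b ≡ -1311. Check v ∈ {∞, 2, 3, 17, 19, 23}.
v=19: a=19^0·(≡3), b=19^1·(≡1) mod 19; (3|19)=-1, (1|19)=+1; (−1)^{0·1·9}·(-1)^1·(+1)^0 = -1.
v=2: v_2(a)=2, v_2(b)=0; units ≡ 7, 1 (mod 8); ε·ε+αω+βω = 1·0+2·0+0·0 ≡ 0  ⇒  (a,b)_2 = +1.
v=23: a=23^0·(≡18), b=23^1·(≡2) mod 23; (18|23)=+1, (2|23)=+1; (−1)^{0·1·11}·(+1)^1·(+1)^0 = +1.
v=3: a=3^-2·(≡1), b=3^-1·(≡1) mod 3; (1|3)=+1, (1|3)=+1; (−1)^{-2·-1·1}·(+1)^-1·(+1)^-2 = +1.
v=17: a=17^1·(≡9), b=17^2·(≡13) mod 17; (9|17)=+1, (13|17)=+1; (−1)^{1·2·8}·(+1)^2·(+1)^1 = +1.
v=∞: -17 < 0 and -1311 < 0  ⇒  (a,b)_∞ = -1.
|Ram(-17, -1311)| = 2, even; anisotropic at {19, ∞}.

[19, inf]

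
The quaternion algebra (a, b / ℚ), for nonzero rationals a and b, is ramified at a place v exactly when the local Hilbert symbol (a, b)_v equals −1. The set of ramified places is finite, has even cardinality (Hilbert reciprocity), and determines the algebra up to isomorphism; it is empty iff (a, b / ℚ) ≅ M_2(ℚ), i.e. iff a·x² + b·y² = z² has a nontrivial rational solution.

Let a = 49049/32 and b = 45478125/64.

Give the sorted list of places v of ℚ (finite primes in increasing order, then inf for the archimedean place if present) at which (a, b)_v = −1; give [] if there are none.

[2, 5]

(a, b) ≡ (2002, 165) mod (ℚ^×)²; places V = {2, 3, 5, 7, 11, 13, ∞}.
(a,b)_11: α=1, u≡7; β=1, v≡4 (mod 11); (7|11)=-1, (4|11)=+1; sign (−1)^1·-1^1·+1^1 = +1.
(a,b)_∞: sgn(2002)=+, sgn(165)=+, so +1.
(a,b)_13: α=1, u≡7; β=0, v≡9 (mod 13); (7|13)=-1, (9|13)=+1; sign (−1)^0·-1^0·+1^1 = +1.
(a,b)_3: α=0, u≡1; β=3, v≡1 (mod 3); (1|3)=+1, (1|3)=+1; sign (−1)^0·+1^3·+1^0 = +1.
(a,b)_2: α=-5, β=-6; u≡1, v≡5 (mod 8); ε(u)ε(v)=0·0, αω(v)=-5·1, βω(u)=-6·0; sum ≡ 1  ⇒  -1.
(a,b)_7: α=3, u≡6; β=2, v≡2 (mod 7); (6|7)=-1, (2|7)=+1; sign (−1)^0·-1^2·+1^3 = +1.
(a,b)_5: α=0, u≡2; β=5, v≡2 (mod 5); (2|5)=-1, (2|5)=-1; sign (−1)^0·-1^5·-1^0 = -1.
Ram(2002, 165) = {2, 5}; no ℚ_2-point on the conic.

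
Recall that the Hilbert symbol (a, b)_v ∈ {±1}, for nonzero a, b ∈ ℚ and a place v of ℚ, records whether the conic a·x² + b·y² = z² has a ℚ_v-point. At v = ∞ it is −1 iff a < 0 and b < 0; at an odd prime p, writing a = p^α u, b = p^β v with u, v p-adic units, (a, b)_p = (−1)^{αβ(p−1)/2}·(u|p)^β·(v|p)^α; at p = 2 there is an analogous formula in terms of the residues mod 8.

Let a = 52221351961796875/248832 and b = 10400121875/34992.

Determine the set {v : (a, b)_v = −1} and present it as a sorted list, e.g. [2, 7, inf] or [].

[11, 17]

Mod squares: a ≡ 62985, b ≡ 36465. Check v ∈ {∞, 2, 3, 5, 11, 13, 17, 19, 31, 37}.
v=∞: 62985 > 0 and 36465 > 0  ⇒  (a,b)_∞ = +1.
v=2: v_2(a)=-10, v_2(b)=-4; units ≡ 1, 1 (mod 8); ε·ε+αω+βω = 0·0+-10·0+-4·0 ≡ 0  ⇒  (a,b)_2 = +1.
v=11: a=11^2·(≡7), b=11^1·(≡5) mod 11; (7|11)=-1, (5|11)=+1; (−1)^{2·1·5}·(-1)^1·(+1)^2 = -1.
v=13: a=13^1·(≡4), b=13^1·(≡1) mod 13; (4|13)=+1, (1|13)=+1; (−1)^{1·1·6}·(+1)^1·(+1)^1 = +1.
v=17: a=17^1·(≡15), b=17^1·(≡11) mod 17; (15|17)=+1, (11|17)=-1; (−1)^{1·1·8}·(+1)^1·(-1)^1 = -1.
v=37: a=37^2·(≡34), b=37^2·(≡15) mod 37; (34|37)=+1, (15|37)=-1; (−1)^{2·2·18}·(+1)^2·(-1)^2 = +1.
v=3: a=3^-5·(≡1), b=3^-7·(≡2) mod 3; (1|3)=+1, (2|3)=-1; (−1)^{-5·-7·1}·(+1)^-7·(-1)^-5 = +1.
v=5: a=5^7·(≡3), b=5^5·(≡2) mod 5; (3|5)=-1, (2|5)=-1; (−1)^{7·5·2}·(-1)^5·(-1)^7 = +1.
v=31: a=31^2·(≡24), b=31^0·(≡7) mod 31; (24|31)=-1, (7|31)=+1; (−1)^{2·0·15}·(-1)^0·(+1)^2 = +1.
v=19: a=19^1·(≡5), b=19^0·(≡11) mod 19; (5|19)=+1, (11|19)=+1; (−1)^{1·0·9}·(+1)^0·(+1)^1 = +1.
(62985, 36465 / ℚ) ramifies at {11, 17}: a division algebra.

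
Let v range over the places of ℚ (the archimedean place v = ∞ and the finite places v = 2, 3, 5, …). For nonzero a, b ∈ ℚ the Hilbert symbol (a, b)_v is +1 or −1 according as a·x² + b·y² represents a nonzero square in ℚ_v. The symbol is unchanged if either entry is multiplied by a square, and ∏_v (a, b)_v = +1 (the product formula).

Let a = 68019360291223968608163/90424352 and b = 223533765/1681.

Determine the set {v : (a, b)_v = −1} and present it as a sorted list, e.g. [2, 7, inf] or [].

Mod squares: a ≡ 10374, b ≡ 146965. Check v ∈ {∞, 2, 3, 5, 7, 13, 17, 19, 41}.
v=7: a=7^3·(≡5), b=7^1·(≡4) mod 7; (5|7)=-1, (4|7)=+1; (−1)^{3·1·3}·(-1)^1·(+1)^3 = +1.
v=13: a=13^7·(≡7), b=13^3·(≡5) mod 13; (7|13)=-1, (5|13)=-1; (−1)^{7·3·6}·(-1)^3·(-1)^7 = +1.
v=41: a=41^-4·(≡4), b=41^-2·(≡2) mod 41; (4|41)=+1, (2|41)=+1; (−1)^{-4·-2·20}·(+1)^-2·(+1)^-4 = +1.
v=19: a=19^3·(≡13), b=19^1·(≡15) mod 19; (13|19)=-1, (15|19)=-1; (−1)^{3·1·9}·(-1)^1·(-1)^3 = -1.
v=∞: 10374 > 0 and 146965 > 0  ⇒  (a,b)_∞ = +1.
v=17: a=17^2·(≡9), b=17^1·(≡15) mod 17; (9|17)=+1, (15|17)=+1; (−1)^{2·1·8}·(+1)^1·(+1)^2 = +1.
v=5: a=5^0·(≡4), b=5^1·(≡3) mod 5; (4|5)=+1, (3|5)=-1; (−1)^{0·1·2}·(+1)^1·(-1)^0 = +1.
v=3: a=3^13·(≡2), b=3^2·(≡1) mod 3; (2|3)=-1, (1|3)=+1; (−1)^{13·2·1}·(-1)^2·(+1)^13 = +1.
v=2: v_2(a)=-5, v_2(b)=0; units ≡ 3, 5 (mod 8); ε·ε+αω+βω = 1·0+-5·1+0·1 ≡ 1  ⇒  (a,b)_2 = -1.
|Ram(10374, 146965)| = 2, even; anisotropic at {2, 19}.

[2, 19]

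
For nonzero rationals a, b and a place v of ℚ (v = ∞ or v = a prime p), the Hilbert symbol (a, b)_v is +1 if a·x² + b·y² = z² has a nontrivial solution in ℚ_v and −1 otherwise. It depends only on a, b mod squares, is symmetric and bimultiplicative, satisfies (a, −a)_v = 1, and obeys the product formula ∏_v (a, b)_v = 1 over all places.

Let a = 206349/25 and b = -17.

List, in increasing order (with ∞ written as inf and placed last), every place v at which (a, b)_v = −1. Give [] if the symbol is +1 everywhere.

Mod squares: a ≡ 1221, b ≡ -17. Check v ∈ {∞, 2, 3, 5, 11, 13, 17, 37}.
v=∞: 1221 > 0 and -17 < 0  ⇒  (a,b)_∞ = +1.
v=5: a=5^-2·(≡4), b=5^0·(≡3) mod 5; (4|5)=+1, (3|5)=-1; (−1)^{-2·0·2}·(+1)^0·(-1)^-2 = +1.
v=17: a=17^0·(≡11), b=17^1·(≡16) mod 17; (11|17)=-1, (16|17)=+1; (−1)^{0·1·8}·(-1)^1·(+1)^0 = -1.
v=13: a=13^2·(≡1), b=13^0·(≡9) mod 13; (1|13)=+1, (9|13)=+1; (−1)^{2·0·6}·(+1)^0·(+1)^2 = +1.
v=2: v_2(a)=0, v_2(b)=0; units ≡ 5, 7 (mod 8); ε·ε+αω+βω = 0·1+0·0+0·1 ≡ 0  ⇒  (a,b)_2 = +1.
v=3: a=3^1·(≡2), b=3^0·(≡1) mod 3; (2|3)=-1, (1|3)=+1; (−1)^{1·0·1}·(-1)^0·(+1)^1 = +1.
v=37: a=37^1·(≡7), b=37^0·(≡20) mod 37; (7|37)=+1, (20|37)=-1; (−1)^{1·0·18}·(+1)^0·(-1)^1 = -1.
v=11: a=11^1·(≡5), b=11^0·(≡5) mod 11; (5|11)=+1, (5|11)=+1; (−1)^{1·0·5}·(+1)^0·(+1)^1 = +1.
Ram(1221, -17) = {17, 37}; no ℚ_17-point on the conic.

[17, 37]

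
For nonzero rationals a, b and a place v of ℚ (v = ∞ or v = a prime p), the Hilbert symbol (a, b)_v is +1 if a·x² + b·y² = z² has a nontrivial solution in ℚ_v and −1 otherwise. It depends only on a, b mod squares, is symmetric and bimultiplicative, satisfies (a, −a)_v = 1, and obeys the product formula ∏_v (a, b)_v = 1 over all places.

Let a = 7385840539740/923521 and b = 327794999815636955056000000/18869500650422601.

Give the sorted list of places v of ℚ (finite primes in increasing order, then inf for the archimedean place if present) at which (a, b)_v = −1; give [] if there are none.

[2, 7, 17, 19]

(a, b) ≡ (1615, 91) mod (ℚ^×)²; places V = {2, 3, 5, 7, 13, 17, 19, 23, 29, 31, 53, ∞}.
(a,b)_3: α=4, u≡1; β=-2, v≡1 (mod 3); (1|3)=+1, (1|3)=+1; sign (−1)^0·+1^-2·+1^4 = +1.
(a,b)_23: α=0, u≡21; β=2, v≡11 (mod 23); (21|23)=-1, (11|23)=-1; sign (−1)^0·-1^2·-1^0 = +1.
(a,b)_2: α=2, β=10; u≡7, v≡3 (mod 8); ε(u)ε(v)=1·1, αω(v)=2·1, βω(u)=10·0; sum ≡ 1  ⇒  -1.
(a,b)_13: α=2, u≡12; β=3, v≡8 (mod 13); (12|13)=+1, (8|13)=-1; sign (−1)^0·+1^3·-1^2 = +1.
(a,b)_31: α=-4, u≡24; β=-6, v≡26 (mod 31); (24|31)=-1, (26|31)=-1; sign (−1)^0·-1^-6·-1^-4 = +1.
(a,b)_7: α=0, u≡3; β=1, v≡5 (mod 7); (3|7)=-1, (5|7)=-1; sign (−1)^0·-1^1·-1^0 = -1.
(a,b)_5: α=1, u≡3; β=6, v≡4 (mod 5); (3|5)=-1, (4|5)=+1; sign (−1)^0·-1^6·+1^1 = +1.
(a,b)_17: α=5, u≡11; β=8, v≡12 (mod 17); (11|17)=-1, (12|17)=-1; sign (−1)^0·-1^8·-1^5 = -1.
(a,b)_19: α=1, u≡5; β=2, v≡8 (mod 19); (5|19)=+1, (8|19)=-1; sign (−1)^0·+1^2·-1^1 = -1.
(a,b)_∞: sgn(1615)=+, sgn(91)=+, so +1.
(a,b)_53: α=0, u≡28; β=-2, v≡52 (mod 53); (28|53)=+1, (52|53)=+1; sign (−1)^0·+1^-2·+1^0 = +1.
(a,b)_29: α=0, u≡5; β=-2, v≡9 (mod 29); (5|29)=+1, (9|29)=+1; sign (−1)^0·+1^-2·+1^0 = +1.
|Ram(1615, 91)| = 4, even; anisotropic at {2, 7, 17, 19}.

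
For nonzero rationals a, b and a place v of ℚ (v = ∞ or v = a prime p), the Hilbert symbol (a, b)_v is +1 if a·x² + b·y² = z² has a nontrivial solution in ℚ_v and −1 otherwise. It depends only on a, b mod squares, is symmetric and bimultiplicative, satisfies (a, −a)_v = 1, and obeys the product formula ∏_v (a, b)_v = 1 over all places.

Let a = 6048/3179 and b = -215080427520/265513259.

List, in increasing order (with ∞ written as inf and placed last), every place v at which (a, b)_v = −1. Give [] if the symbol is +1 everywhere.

Mod squares: a ≡ 462, b ≡ -330. Check v ∈ {∞, 2, 3, 5, 7, 11, 17}.
v=11: a=11^-1·(≡3), b=11^-1·(≡4) mod 11; (3|11)=+1, (4|11)=+1; (−1)^{-1·-1·5}·(+1)^-1·(+1)^-1 = -1.
v=2: v_2(a)=5, v_2(b)=13; units ≡ 7, 3 (mod 8); ε·ε+αω+βω = 1·1+5·1+13·0 ≡ 0  ⇒  (a,b)_2 = +1.
v=7: a=7^1·(≡3), b=7^4·(≡3) mod 7; (3|7)=-1, (3|7)=-1; (−1)^{1·4·3}·(-1)^4·(-1)^1 = -1.
v=5: a=5^0·(≡2), b=5^1·(≡4) mod 5; (2|5)=-1, (4|5)=+1; (−1)^{0·1·2}·(-1)^1·(+1)^0 = -1.
v=3: a=3^3·(≡1), b=3^7·(≡1) mod 3; (1|3)=+1, (1|3)=+1; (−1)^{3·7·1}·(+1)^7·(+1)^3 = -1.
v=17: a=17^-2·(≡12), b=17^-6·(≡6) mod 17; (12|17)=-1, (6|17)=-1; (−1)^{-2·-6·8}·(-1)^-6·(-1)^-2 = +1.
v=∞: 462 > 0 and -330 < 0  ⇒  (a,b)_∞ = +1.
Ram(462, -330) = {3, 5, 7, 11}; no ℚ_3-point on the conic.

[3, 5, 7, 11]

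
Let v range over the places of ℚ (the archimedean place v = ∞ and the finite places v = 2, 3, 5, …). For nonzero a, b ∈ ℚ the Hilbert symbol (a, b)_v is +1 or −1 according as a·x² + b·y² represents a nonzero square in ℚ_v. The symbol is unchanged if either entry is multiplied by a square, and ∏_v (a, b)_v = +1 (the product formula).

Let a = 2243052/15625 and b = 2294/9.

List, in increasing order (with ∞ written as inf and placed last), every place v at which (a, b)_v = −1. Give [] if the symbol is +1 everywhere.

(a, b) ≡ (6923, 2294) mod (ℚ^×)²; places V = {2, 3, 5, 7, 23, 31, 37, 43, ∞}.
(a,b)_3: α=4, u≡2; β=-2, v≡2 (mod 3); (2|3)=-1, (2|3)=-1; sign (−1)^0·-1^-2·-1^4 = +1.
(a,b)_31: α=0, u≡16; β=1, v≡22 (mod 31); (16|31)=+1, (22|31)=-1; sign (−1)^0·+1^1·-1^0 = +1.
(a,b)_23: α=1, u≡12; β=0, v≡7 (mod 23); (12|23)=+1, (7|23)=-1; sign (−1)^0·+1^0·-1^1 = -1.
(a,b)_∞: sgn(6923)=+, sgn(2294)=+, so +1.
(a,b)_5: α=-6, u≡2; β=0, v≡1 (mod 5); (2|5)=-1, (1|5)=+1; sign (−1)^0·-1^0·+1^-6 = +1.
(a,b)_7: α=1, u≡4; β=0, v≡6 (mod 7); (4|7)=+1, (6|7)=-1; sign (−1)^0·+1^0·-1^1 = -1.
(a,b)_43: α=1, u≡3; β=0, v≡16 (mod 43); (3|43)=-1, (16|43)=+1; sign (−1)^0·-1^0·+1^1 = +1.
(a,b)_37: α=0, u≡27; β=1, v≡11 (mod 37); (27|37)=+1, (11|37)=+1; sign (−1)^0·+1^1·+1^0 = +1.
(a,b)_2: α=2, β=1; u≡3, v≡3 (mod 8); ε(u)ε(v)=1·1, αω(v)=2·1, βω(u)=1·1; sum ≡ 0  ⇒  +1.
|Ram(6923, 2294)| = 2, even; anisotropic at {7, 23}.

[7, 23]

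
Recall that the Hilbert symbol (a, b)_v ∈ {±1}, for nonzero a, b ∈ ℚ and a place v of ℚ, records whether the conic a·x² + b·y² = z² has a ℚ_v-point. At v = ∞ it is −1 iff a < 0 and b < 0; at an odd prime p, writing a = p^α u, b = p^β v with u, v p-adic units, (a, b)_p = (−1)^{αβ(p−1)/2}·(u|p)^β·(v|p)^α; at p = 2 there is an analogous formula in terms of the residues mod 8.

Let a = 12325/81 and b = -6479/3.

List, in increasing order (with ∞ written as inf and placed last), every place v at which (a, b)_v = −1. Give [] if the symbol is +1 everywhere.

Mod squares: a ≡ 493, b ≡ -19437. Check v ∈ {∞, 2, 3, 5, 11, 17, 19, 29, 31}.
v=29: a=29^1·(≡21), b=29^0·(≡25) mod 29; (21|29)=-1, (25|29)=+1; (−1)^{1·0·14}·(-1)^0·(+1)^1 = +1.
v=5: a=5^2·(≡3), b=5^0·(≡2) mod 5; (3|5)=-1, (2|5)=-1; (−1)^{2·0·2}·(-1)^0·(-1)^2 = +1.
v=3: a=3^-4·(≡1), b=3^-1·(≡1) mod 3; (1|3)=+1, (1|3)=+1; (−1)^{-4·-1·1}·(+1)^-1·(+1)^-4 = +1.
v=17: a=17^1·(≡10), b=17^0·(≡5) mod 17; (10|17)=-1, (5|17)=-1; (−1)^{1·0·8}·(-1)^0·(-1)^1 = -1.
v=∞: 493 > 0 and -19437 < 0  ⇒  (a,b)_∞ = +1.
v=11: a=11^0·(≡4), b=11^1·(≡9) mod 11; (4|11)=+1, (9|11)=+1; (−1)^{0·1·5}·(+1)^1·(+1)^0 = +1.
v=2: v_2(a)=0, v_2(b)=0; units ≡ 5, 3 (mod 8); ε·ε+αω+βω = 0·1+0·1+0·1 ≡ 0  ⇒  (a,b)_2 = +1.
v=19: a=19^0·(≡14), b=19^1·(≡13) mod 19; (14|19)=-1, (13|19)=-1; (−1)^{0·1·9}·(-1)^1·(-1)^0 = -1.
v=31: a=31^0·(≡14), b=31^1·(≡13) mod 31; (14|31)=+1, (13|31)=-1; (−1)^{0·1·15}·(+1)^1·(-1)^0 = +1.
Ram(493, -19437) = {17, 19}; no ℚ_17-point on the conic.

[17, 19]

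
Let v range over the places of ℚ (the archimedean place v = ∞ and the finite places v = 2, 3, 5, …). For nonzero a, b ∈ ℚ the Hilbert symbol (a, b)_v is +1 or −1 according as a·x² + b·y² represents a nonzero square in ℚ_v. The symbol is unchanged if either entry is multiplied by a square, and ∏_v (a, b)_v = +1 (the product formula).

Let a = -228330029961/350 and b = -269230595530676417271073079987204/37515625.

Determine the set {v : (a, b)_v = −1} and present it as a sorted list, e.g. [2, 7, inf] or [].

Mod squares: a ≡ -1746206, b ≡ -5113889. Check v ∈ {∞, 2, 3, 5, 7, 11, 13, 17, 23, 29, 41}.
v=29: a=29^1·(≡14), b=29^3·(≡8) mod 29; (14|29)=-1, (8|29)=-1; (−1)^{1·3·14}·(-1)^3·(-1)^1 = +1.
v=11: a=11^3·(≡7), b=11^9·(≡1) mod 11; (7|11)=-1, (1|11)=+1; (−1)^{3·9·5}·(-1)^9·(+1)^3 = +1.
v=3: a=3^2·(≡1), b=3^0·(≡1) mod 3; (1|3)=+1, (1|3)=+1; (−1)^{2·0·1}·(+1)^0·(+1)^2 = +1.
v=41: a=41^2·(≡2), b=41^5·(≡35) mod 41; (2|41)=+1, (35|41)=-1; (−1)^{2·5·20}·(+1)^5·(-1)^2 = +1.
v=17: a=17^1·(≡2), b=17^3·(≡4) mod 17; (2|17)=+1, (4|17)=+1; (−1)^{1·3·8}·(+1)^3·(+1)^1 = +1.
v=13: a=13^0·(≡7), b=13^2·(≡4) mod 13; (7|13)=-1, (4|13)=+1; (−1)^{0·2·6}·(-1)^2·(+1)^0 = +1.
v=5: a=5^-2·(≡1), b=5^-6·(≡1) mod 5; (1|5)=+1, (1|5)=+1; (−1)^{-2·-6·2}·(+1)^-6·(+1)^-2 = +1.
v=23: a=23^1·(≡16), b=23^3·(≡5) mod 23; (16|23)=+1, (5|23)=-1; (−1)^{1·3·11}·(+1)^3·(-1)^1 = +1.
v=2: v_2(a)=-1, v_2(b)=2; units ≡ 1, 7 (mod 8); ε·ε+αω+βω = 0·1+-1·0+2·0 ≡ 0  ⇒  (a,b)_2 = +1.
v=7: a=7^-1·(≡2), b=7^-4·(≡3) mod 7; (2|7)=+1, (3|7)=-1; (−1)^{-1·-4·3}·(+1)^-4·(-1)^-1 = -1.
v=∞: -1746206 < 0 and -5113889 < 0  ⇒  (a,b)_∞ = -1.
Ram(-1746206, -5113889) = {7, ∞}; no ℚ_7-point on the conic.

[7, inf]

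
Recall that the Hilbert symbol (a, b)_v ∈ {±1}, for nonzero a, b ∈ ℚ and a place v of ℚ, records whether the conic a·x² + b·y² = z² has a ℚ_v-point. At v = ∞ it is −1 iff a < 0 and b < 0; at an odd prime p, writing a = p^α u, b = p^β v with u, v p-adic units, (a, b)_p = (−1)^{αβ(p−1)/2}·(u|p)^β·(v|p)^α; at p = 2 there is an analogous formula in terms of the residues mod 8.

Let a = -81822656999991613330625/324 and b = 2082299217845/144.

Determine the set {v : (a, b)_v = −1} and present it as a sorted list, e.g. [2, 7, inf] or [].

(a, b) ≡ (-37961, 5) mod (ℚ^×)²; places V = {2, 3, 5, 7, 11, 13, 17, 29, ∞}.
(a,b)_∞: sgn(-37961)=−, sgn(5)=+, so +1.
(a,b)_13: α=2, u≡4; β=0, v≡2 (mod 13); (4|13)=+1, (2|13)=-1; sign (−1)^0·+1^0·-1^2 = +1.
(a,b)_11: α=3, u≡1; β=2, v≡3 (mod 11); (1|11)=+1, (3|11)=+1; sign (−1)^0·+1^2·+1^3 = +1.
(a,b)_5: α=4, u≡4; β=1, v≡1 (mod 5); (4|5)=+1, (1|5)=+1; sign (−1)^0·+1^1·+1^4 = +1.
(a,b)_17: α=5, u≡11; β=4, v≡14 (mod 17); (11|17)=-1, (14|17)=-1; sign (−1)^0·-1^4·-1^5 = -1.
(a,b)_29: α=3, u≡23; β=2, v≡22 (mod 29); (23|29)=+1, (22|29)=+1; sign (−1)^0·+1^2·+1^3 = +1.
(a,b)_2: α=-2, β=-4; u≡7, v≡5 (mod 8); ε(u)ε(v)=1·0, αω(v)=-2·1, βω(u)=-4·0; sum ≡ 0  ⇒  +1.
(a,b)_7: α=5, u≡2; β=2, v≡3 (mod 7); (2|7)=+1, (3|7)=-1; sign (−1)^0·+1^2·-1^5 = -1.
(a,b)_3: α=-4, u≡1; β=-2, v≡2 (mod 3); (1|3)=+1, (2|3)=-1; sign (−1)^0·+1^-2·-1^-4 = +1.
Ram(-37961, 5) = {7, 17}; no ℚ_7-point on the conic.

[7, 17]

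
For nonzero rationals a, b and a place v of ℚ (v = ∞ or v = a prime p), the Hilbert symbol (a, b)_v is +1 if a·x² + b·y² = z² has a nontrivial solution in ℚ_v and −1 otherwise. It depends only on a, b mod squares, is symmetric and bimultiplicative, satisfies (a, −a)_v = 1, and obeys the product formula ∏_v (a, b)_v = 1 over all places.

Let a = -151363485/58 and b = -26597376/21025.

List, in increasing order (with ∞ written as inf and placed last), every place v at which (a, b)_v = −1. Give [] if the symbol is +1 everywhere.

[2, 3, 7, 13, 29, inf]

(a, b) ≡ (-79170, -2886) mod (ℚ^×)²; places V = {2, 3, 5, 7, 13, 29, 37, ∞}.
(a,b)_7: α=1, u≡1; β=0, v≡5 (mod 7); (1|7)=+1, (5|7)=-1; sign (−1)^0·+1^0·-1^1 = -1.
(a,b)_37: α=2, u≡26; β=1, v≡11 (mod 37); (26|37)=+1, (11|37)=+1; sign (−1)^0·+1^1·+1^2 = +1.
(a,b)_5: α=1, u≡1; β=-2, v≡4 (mod 5); (1|5)=+1, (4|5)=+1; sign (−1)^0·+1^-2·+1^1 = +1.
(a,b)_2: α=-1, β=11; u≡7, v≡5 (mod 8); ε(u)ε(v)=1·0, αω(v)=-1·1, βω(u)=11·0; sum ≡ 1  ⇒  -1.
(a,b)_∞: sgn(-79170)=−, sgn(-2886)=−, so -1.
(a,b)_13: α=1, u≡11; β=1, v≡10 (mod 13); (11|13)=-1, (10|13)=+1; sign (−1)^0·-1^1·+1^1 = -1.
(a,b)_29: α=-1, u≡7; β=-2, v≡21 (mod 29); (7|29)=+1, (21|29)=-1; sign (−1)^0·+1^-2·-1^-1 = -1.
(a,b)_3: α=5, u≡1; β=3, v≡1 (mod 3); (1|3)=+1, (1|3)=+1; sign (−1)^1·+1^3·+1^5 = -1.
|Ram(-79170, -2886)| = 6, even; anisotropic at {2, 3, 7, 13, 29, ∞}.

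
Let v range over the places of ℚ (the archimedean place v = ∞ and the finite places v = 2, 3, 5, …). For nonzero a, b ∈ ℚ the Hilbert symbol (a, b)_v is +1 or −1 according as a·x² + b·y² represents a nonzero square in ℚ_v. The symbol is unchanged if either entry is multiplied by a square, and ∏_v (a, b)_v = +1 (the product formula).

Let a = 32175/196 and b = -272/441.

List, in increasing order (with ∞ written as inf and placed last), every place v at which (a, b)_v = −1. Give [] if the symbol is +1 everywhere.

Mod squares: a ≡ 143, b ≡ -17. Check v ∈ {∞, 2, 3, 5, 7, 11, 13, 17}.
v=2: v_2(a)=-2, v_2(b)=4; units ≡ 7, 7 (mod 8); ε·ε+αω+βω = 1·1+-2·0+4·0 ≡ 1  ⇒  (a,b)_2 = -1.
v=17: a=17^0·(≡5), b=17^1·(≡16) mod 17; (5|17)=-1, (16|17)=+1; (−1)^{0·1·8}·(-1)^1·(+1)^0 = -1.
v=∞: 143 > 0 and -17 < 0  ⇒  (a,b)_∞ = +1.
v=13: a=13^1·(≡5), b=13^0·(≡12) mod 13; (5|13)=-1, (12|13)=+1; (−1)^{1·0·6}·(-1)^0·(+1)^1 = +1.
v=5: a=5^2·(≡2), b=5^0·(≡3) mod 5; (2|5)=-1, (3|5)=-1; (−1)^{2·0·2}·(-1)^0·(-1)^2 = +1.
v=3: a=3^2·(≡2), b=3^-2·(≡1) mod 3; (2|3)=-1, (1|3)=+1; (−1)^{2·-2·1}·(-1)^-2·(+1)^2 = +1.
v=11: a=11^1·(≡6), b=11^0·(≡3) mod 11; (6|11)=-1, (3|11)=+1; (−1)^{1·0·5}·(-1)^0·(+1)^1 = +1.
v=7: a=7^-2·(≡6), b=7^-2·(≡4) mod 7; (6|7)=-1, (4|7)=+1; (−1)^{-2·-2·3}·(-1)^-2·(+1)^-2 = +1.
(143, -17 / ℚ) ramifies at {2, 17}: a division algebra.

[2, 17]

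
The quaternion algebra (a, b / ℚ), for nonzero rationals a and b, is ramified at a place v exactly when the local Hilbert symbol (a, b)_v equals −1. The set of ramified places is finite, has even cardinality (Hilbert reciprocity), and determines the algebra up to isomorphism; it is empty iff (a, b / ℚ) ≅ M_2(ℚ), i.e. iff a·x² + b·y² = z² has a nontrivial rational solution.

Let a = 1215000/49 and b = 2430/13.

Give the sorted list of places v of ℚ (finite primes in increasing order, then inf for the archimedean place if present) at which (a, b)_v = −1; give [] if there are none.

[2, 13]

Mod squares: a ≡ 6, b ≡ 390. Check v ∈ {∞, 2, 3, 5, 7, 13}.
v=2: v_2(a)=3, v_2(b)=1; units ≡ 3, 3 (mod 8); ε·ε+αω+βω = 1·1+3·1+1·1 ≡ 1  ⇒  (a,b)_2 = -1.
v=13: a=13^0·(≡2), b=13^-1·(≡12) mod 13; (2|13)=-1, (12|13)=+1; (−1)^{0·-1·6}·(-1)^-1·(+1)^0 = -1.
v=∞: 6 > 0 and 390 > 0  ⇒  (a,b)_∞ = +1.
v=7: a=7^-2·(≡3), b=7^0·(≡6) mod 7; (3|7)=-1, (6|7)=-1; (−1)^{-2·0·3}·(-1)^0·(-1)^-2 = +1.
v=3: a=3^5·(≡2), b=3^5·(≡1) mod 3; (2|3)=-1, (1|3)=+1; (−1)^{5·5·1}·(-1)^5·(+1)^5 = +1.
v=5: a=5^4·(≡1), b=5^1·(≡2) mod 5; (1|5)=+1, (2|5)=-1; (−1)^{4·1·2}·(+1)^1·(-1)^4 = +1.
(6, 390 / ℚ) ramifies at {2, 13}: a division algebra.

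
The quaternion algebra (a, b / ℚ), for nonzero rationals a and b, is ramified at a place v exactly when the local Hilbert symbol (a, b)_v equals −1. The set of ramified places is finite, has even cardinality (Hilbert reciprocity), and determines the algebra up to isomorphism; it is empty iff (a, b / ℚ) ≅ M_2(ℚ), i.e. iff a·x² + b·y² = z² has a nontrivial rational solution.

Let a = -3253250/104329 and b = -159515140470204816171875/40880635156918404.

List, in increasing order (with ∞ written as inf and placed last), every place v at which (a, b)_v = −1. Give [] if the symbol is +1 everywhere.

[2, 5, 7, inf]

Mod squares: a ≡ -770, b ≡ -35. Check v ∈ {∞, 2, 3, 5, 7, 11, 13, 17, 19}.
v=∞: -770 < 0 and -35 < 0  ⇒  (a,b)_∞ = -1.
v=5: a=5^3·(≡1), b=5^7·(≡2) mod 5; (1|5)=+1, (2|5)=-1; (−1)^{3·7·2}·(+1)^7·(-1)^3 = -1.
v=3: a=3^0·(≡1), b=3^-2·(≡1) mod 3; (1|3)=+1, (1|3)=+1; (−1)^{0·-2·1}·(+1)^-2·(+1)^0 = +1.
v=13: a=13^2·(≡4), b=13^4·(≡4) mod 13; (4|13)=+1, (4|13)=+1; (−1)^{2·4·6}·(+1)^4·(+1)^2 = +1.
v=7: a=7^1·(≡1), b=7^9·(≡2) mod 7; (1|7)=+1, (2|7)=+1; (−1)^{1·9·3}·(+1)^9·(+1)^1 = -1.
v=11: a=11^1·(≡8), b=11^6·(≡1) mod 11; (8|11)=-1, (1|11)=+1; (−1)^{1·6·5}·(-1)^6·(+1)^1 = +1.
v=2: v_2(a)=1, v_2(b)=-2; units ≡ 7, 5 (mod 8); ε·ε+αω+βω = 1·0+1·1+-2·0 ≡ 1  ⇒  (a,b)_2 = -1.
v=19: a=19^-2·(≡11), b=19^-6·(≡10) mod 19; (11|19)=+1, (10|19)=-1; (−1)^{-2·-6·9}·(+1)^-6·(-1)^-2 = +1.
v=17: a=17^-2·(≡10), b=17^-6·(≡15) mod 17; (10|17)=-1, (15|17)=+1; (−1)^{-2·-6·8}·(-1)^-6·(+1)^-2 = +1.
|Ram(-770, -35)| = 4, even; anisotropic at {2, 5, 7, ∞}.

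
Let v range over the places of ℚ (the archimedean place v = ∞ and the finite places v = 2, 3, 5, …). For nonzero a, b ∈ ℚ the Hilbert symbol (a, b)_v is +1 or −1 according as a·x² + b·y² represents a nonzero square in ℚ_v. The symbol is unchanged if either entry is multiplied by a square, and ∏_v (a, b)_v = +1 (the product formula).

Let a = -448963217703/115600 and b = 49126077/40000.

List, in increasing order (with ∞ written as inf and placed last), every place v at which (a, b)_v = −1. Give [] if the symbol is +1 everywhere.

Mod squares: a ≡ -16687, b ≡ 111397. Check v ∈ {∞, 2, 3, 5, 7, 11, 13, 17, 19, 37, 41}.
v=41: a=41^1·(≡22), b=41^1·(≡12) mod 41; (22|41)=-1, (12|41)=-1; (−1)^{1·1·20}·(-1)^1·(-1)^1 = +1.
v=37: a=37^1·(≡30), b=37^0·(≡10) mod 37; (30|37)=+1, (10|37)=+1; (−1)^{1·0·18}·(+1)^0·(+1)^1 = +1.
v=∞: -16687 < 0 and 111397 > 0  ⇒  (a,b)_∞ = +1.
v=19: a=19^2·(≡10), b=19^1·(≡5) mod 19; (10|19)=-1, (5|19)=+1; (−1)^{2·1·9}·(-1)^1·(+1)^2 = -1.
v=13: a=13^2·(≡7), b=13^1·(≡2) mod 13; (7|13)=-1, (2|13)=-1; (−1)^{2·1·6}·(-1)^1·(-1)^2 = -1.
v=11: a=11^1·(≡3), b=11^1·(≡10) mod 11; (3|11)=+1, (10|11)=-1; (−1)^{1·1·5}·(+1)^1·(-1)^1 = +1.
v=3: a=3^2·(≡2), b=3^2·(≡1) mod 3; (2|3)=-1, (1|3)=+1; (−1)^{2·2·1}·(-1)^2·(+1)^2 = +1.
v=5: a=5^-2·(≡3), b=5^-4·(≡3) mod 5; (3|5)=-1, (3|5)=-1; (−1)^{-2·-4·2}·(-1)^-4·(-1)^-2 = +1.
v=17: a=17^-2·(≡5), b=17^0·(≡13) mod 17; (5|17)=-1, (13|17)=+1; (−1)^{-2·0·8}·(-1)^0·(+1)^-2 = +1.
v=2: v_2(a)=-4, v_2(b)=-6; units ≡ 1, 5 (mod 8); ε·ε+αω+βω = 0·0+-4·1+-6·0 ≡ 0  ⇒  (a,b)_2 = +1.
v=7: a=7^2·(≡4), b=7^2·(≡6) mod 7; (4|7)=+1, (6|7)=-1; (−1)^{2·2·3}·(+1)^2·(-1)^2 = +1.
(-16687, 111397 / ℚ) ramifies at {13, 19}: a division algebra.

[13, 19]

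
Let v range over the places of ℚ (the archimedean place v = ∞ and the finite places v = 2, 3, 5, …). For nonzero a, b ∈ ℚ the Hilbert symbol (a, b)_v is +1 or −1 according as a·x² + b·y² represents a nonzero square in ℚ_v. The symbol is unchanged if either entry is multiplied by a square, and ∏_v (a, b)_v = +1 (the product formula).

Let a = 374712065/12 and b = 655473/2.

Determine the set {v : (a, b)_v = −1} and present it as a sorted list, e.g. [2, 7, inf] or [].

[2, 3, 7, 13]

(a, b) ≡ (195, 546) mod (ℚ^×)²; places V = {2, 3, 5, 7, 13, ∞}.
(a,b)_13: α=1, u≡11; β=1, v≡10 (mod 13); (11|13)=-1, (10|13)=+1; sign (−1)^0·-1^1·+1^1 = -1.
(a,b)_3: α=-1, u≡2; β=1, v≡2 (mod 3); (2|3)=-1, (2|3)=-1; sign (−1)^1·-1^1·-1^-1 = -1.
(a,b)_∞: sgn(195)=+, sgn(546)=+, so +1.
(a,b)_7: α=8, u≡6; β=5, v≡2 (mod 7); (6|7)=-1, (2|7)=+1; sign (−1)^0·-1^5·+1^8 = -1.
(a,b)_2: α=-2, β=-1; u≡3, v≡1 (mod 8); ε(u)ε(v)=1·0, αω(v)=-2·0, βω(u)=-1·1; sum ≡ 1  ⇒  -1.
(a,b)_5: α=1, u≡4; β=0, v≡4 (mod 5); (4|5)=+1, (4|5)=+1; sign (−1)^0·+1^0·+1^1 = +1.
(195, 546 / ℚ) ramifies at {2, 3, 7, 13}: a division algebra.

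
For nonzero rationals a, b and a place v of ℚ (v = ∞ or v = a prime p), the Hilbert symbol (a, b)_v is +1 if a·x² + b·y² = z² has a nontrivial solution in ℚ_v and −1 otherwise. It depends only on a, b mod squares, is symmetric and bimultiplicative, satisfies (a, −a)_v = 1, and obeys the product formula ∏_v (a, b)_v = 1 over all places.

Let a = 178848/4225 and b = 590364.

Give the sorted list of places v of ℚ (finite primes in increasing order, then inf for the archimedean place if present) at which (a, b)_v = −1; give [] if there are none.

[]

Mod squares: a ≡ 138, b ≡ 31. Check v ∈ {∞, 2, 3, 5, 13, 23, 31}.
v=31: a=31^0·(≡1), b=31^1·(≡10) mod 31; (1|31)=+1, (10|31)=+1; (−1)^{0·1·15}·(+1)^1·(+1)^0 = +1.
v=13: a=13^-2·(≡6), b=13^0·(≡8) mod 13; (6|13)=-1, (8|13)=-1; (−1)^{-2·0·6}·(-1)^0·(-1)^-2 = +1.
v=5: a=5^-2·(≡2), b=5^0·(≡4) mod 5; (2|5)=-1, (4|5)=+1; (−1)^{-2·0·2}·(-1)^0·(+1)^-2 = +1.
v=2: v_2(a)=5, v_2(b)=2; units ≡ 5, 7 (mod 8); ε·ε+αω+βω = 0·1+5·0+2·1 ≡ 0  ⇒  (a,b)_2 = +1.
v=3: a=3^5·(≡1), b=3^2·(≡1) mod 3; (1|3)=+1, (1|3)=+1; (−1)^{5·2·1}·(+1)^2·(+1)^5 = +1.
v=∞: 138 > 0 and 31 > 0  ⇒  (a,b)_∞ = +1.
v=23: a=23^1·(≡3), b=23^2·(≡12) mod 23; (3|23)=+1, (12|23)=+1; (−1)^{1·2·11}·(+1)^2·(+1)^1 = +1.
Every local symbol is +1, so the conic 138·x² + 31·y² = z² has ℚ_v-points for all v and hence a ℚ-point; (a, b / ℚ) ≅ M_2(ℚ).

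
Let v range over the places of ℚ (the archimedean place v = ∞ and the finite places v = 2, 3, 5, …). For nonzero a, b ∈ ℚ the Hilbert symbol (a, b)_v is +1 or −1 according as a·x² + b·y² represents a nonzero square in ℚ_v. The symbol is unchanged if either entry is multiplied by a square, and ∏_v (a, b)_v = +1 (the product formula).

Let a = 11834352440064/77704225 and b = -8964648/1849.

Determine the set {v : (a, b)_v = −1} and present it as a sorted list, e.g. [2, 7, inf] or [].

(a, b) ≡ (11, -42) mod (ℚ^×)²; places V = {2, 3, 5, 7, 11, 41, 43, ∞}.
(a,b)_41: α=-2, u≡15; β=0, v≡21 (mod 41); (15|41)=-1, (21|41)=+1; sign (−1)^0·-1^0·+1^-2 = +1.
(a,b)_∞: sgn(11)=+, sgn(-42)=−, so +1.
(a,b)_7: α=8, u≡4; β=3, v≡2 (mod 7); (4|7)=+1, (2|7)=+1; sign (−1)^0·+1^3·+1^8 = +1.
(a,b)_2: α=8, β=3; u≡3, v≡3 (mod 8); ε(u)ε(v)=1·1, αω(v)=8·1, βω(u)=3·1; sum ≡ 0  ⇒  +1.
(a,b)_3: α=6, u≡2; β=3, v≡1 (mod 3); (2|3)=-1, (1|3)=+1; sign (−1)^0·-1^3·+1^6 = -1.
(a,b)_43: α=-2, u≡25; β=-2, v≡35 (mod 43); (25|43)=+1, (35|43)=+1; sign (−1)^0·+1^-2·+1^-2 = +1.
(a,b)_5: α=-2, u≡1; β=0, v≡3 (mod 5); (1|5)=+1, (3|5)=-1; sign (−1)^0·+1^0·-1^-2 = +1.
(a,b)_11: α=1, u≡3; β=2, v≡8 (mod 11); (3|11)=+1, (8|11)=-1; sign (−1)^0·+1^2·-1^1 = -1.
|Ram(11, -42)| = 2, even; anisotropic at {3, 11}.

[3, 11]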